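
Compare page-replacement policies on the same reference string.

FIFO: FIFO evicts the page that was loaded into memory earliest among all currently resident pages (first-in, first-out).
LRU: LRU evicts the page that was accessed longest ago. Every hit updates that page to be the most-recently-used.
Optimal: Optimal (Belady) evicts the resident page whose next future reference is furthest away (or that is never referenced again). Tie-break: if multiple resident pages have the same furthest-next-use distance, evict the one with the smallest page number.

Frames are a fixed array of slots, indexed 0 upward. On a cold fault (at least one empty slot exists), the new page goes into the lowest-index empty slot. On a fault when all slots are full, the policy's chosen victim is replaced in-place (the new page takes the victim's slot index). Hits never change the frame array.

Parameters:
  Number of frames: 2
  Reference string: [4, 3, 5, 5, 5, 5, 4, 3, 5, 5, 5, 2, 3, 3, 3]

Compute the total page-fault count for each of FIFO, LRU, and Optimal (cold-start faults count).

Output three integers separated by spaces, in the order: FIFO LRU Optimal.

--- FIFO ---
  step 0: ref 4 -> FAULT, frames=[4,-] (faults so far: 1)
  step 1: ref 3 -> FAULT, frames=[4,3] (faults so far: 2)
  step 2: ref 5 -> FAULT, evict 4, frames=[5,3] (faults so far: 3)
  step 3: ref 5 -> HIT, frames=[5,3] (faults so far: 3)
  step 4: ref 5 -> HIT, frames=[5,3] (faults so far: 3)
  step 5: ref 5 -> HIT, frames=[5,3] (faults so far: 3)
  step 6: ref 4 -> FAULT, evict 3, frames=[5,4] (faults so far: 4)
  step 7: ref 3 -> FAULT, evict 5, frames=[3,4] (faults so far: 5)
  step 8: ref 5 -> FAULT, evict 4, frames=[3,5] (faults so far: 6)
  step 9: ref 5 -> HIT, frames=[3,5] (faults so far: 6)
  step 10: ref 5 -> HIT, frames=[3,5] (faults so far: 6)
  step 11: ref 2 -> FAULT, evict 3, frames=[2,5] (faults so far: 7)
  step 12: ref 3 -> FAULT, evict 5, frames=[2,3] (faults so far: 8)
  step 13: ref 3 -> HIT, frames=[2,3] (faults so far: 8)
  step 14: ref 3 -> HIT, frames=[2,3] (faults so far: 8)
  FIFO total faults: 8
--- LRU ---
  step 0: ref 4 -> FAULT, frames=[4,-] (faults so far: 1)
  step 1: ref 3 -> FAULT, frames=[4,3] (faults so far: 2)
  step 2: ref 5 -> FAULT, evict 4, frames=[5,3] (faults so far: 3)
  step 3: ref 5 -> HIT, frames=[5,3] (faults so far: 3)
  step 4: ref 5 -> HIT, frames=[5,3] (faults so far: 3)
  step 5: ref 5 -> HIT, frames=[5,3] (faults so far: 3)
  step 6: ref 4 -> FAULT, evict 3, frames=[5,4] (faults so far: 4)
  step 7: ref 3 -> FAULT, evict 5, frames=[3,4] (faults so far: 5)
  step 8: ref 5 -> FAULT, evict 4, frames=[3,5] (faults so far: 6)
  step 9: ref 5 -> HIT, frames=[3,5] (faults so far: 6)
  step 10: ref 5 -> HIT, frames=[3,5] (faults so far: 6)
  step 11: ref 2 -> FAULT, evict 3, frames=[2,5] (faults so far: 7)
  step 12: ref 3 -> FAULT, evict 5, frames=[2,3] (faults so far: 8)
  step 13: ref 3 -> HIT, frames=[2,3] (faults so far: 8)
  step 14: ref 3 -> HIT, frames=[2,3] (faults so far: 8)
  LRU total faults: 8
--- Optimal ---
  step 0: ref 4 -> FAULT, frames=[4,-] (faults so far: 1)
  step 1: ref 3 -> FAULT, frames=[4,3] (faults so far: 2)
  step 2: ref 5 -> FAULT, evict 3, frames=[4,5] (faults so far: 3)
  step 3: ref 5 -> HIT, frames=[4,5] (faults so far: 3)
  step 4: ref 5 -> HIT, frames=[4,5] (faults so far: 3)
  step 5: ref 5 -> HIT, frames=[4,5] (faults so far: 3)
  step 6: ref 4 -> HIT, frames=[4,5] (faults so far: 3)
  step 7: ref 3 -> FAULT, evict 4, frames=[3,5] (faults so far: 4)
  step 8: ref 5 -> HIT, frames=[3,5] (faults so far: 4)
  step 9: ref 5 -> HIT, frames=[3,5] (faults so far: 4)
  step 10: ref 5 -> HIT, frames=[3,5] (faults so far: 4)
  step 11: ref 2 -> FAULT, evict 5, frames=[3,2] (faults so far: 5)
  step 12: ref 3 -> HIT, frames=[3,2] (faults so far: 5)
  step 13: ref 3 -> HIT, frames=[3,2] (faults so far: 5)
  step 14: ref 3 -> HIT, frames=[3,2] (faults so far: 5)
  Optimal total faults: 5

Answer: 8 8 5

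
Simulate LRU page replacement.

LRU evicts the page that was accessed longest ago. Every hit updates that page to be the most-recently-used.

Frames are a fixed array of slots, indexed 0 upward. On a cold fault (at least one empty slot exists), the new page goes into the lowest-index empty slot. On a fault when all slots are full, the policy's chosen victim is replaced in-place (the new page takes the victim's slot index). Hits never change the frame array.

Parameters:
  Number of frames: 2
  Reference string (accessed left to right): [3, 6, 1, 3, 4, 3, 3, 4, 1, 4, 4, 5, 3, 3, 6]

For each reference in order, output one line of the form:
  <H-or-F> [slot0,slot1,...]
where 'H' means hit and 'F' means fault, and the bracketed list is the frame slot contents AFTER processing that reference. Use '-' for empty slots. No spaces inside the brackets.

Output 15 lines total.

F [3,-]
F [3,6]
F [1,6]
F [1,3]
F [4,3]
H [4,3]
H [4,3]
H [4,3]
F [4,1]
H [4,1]
H [4,1]
F [4,5]
F [3,5]
H [3,5]
F [3,6]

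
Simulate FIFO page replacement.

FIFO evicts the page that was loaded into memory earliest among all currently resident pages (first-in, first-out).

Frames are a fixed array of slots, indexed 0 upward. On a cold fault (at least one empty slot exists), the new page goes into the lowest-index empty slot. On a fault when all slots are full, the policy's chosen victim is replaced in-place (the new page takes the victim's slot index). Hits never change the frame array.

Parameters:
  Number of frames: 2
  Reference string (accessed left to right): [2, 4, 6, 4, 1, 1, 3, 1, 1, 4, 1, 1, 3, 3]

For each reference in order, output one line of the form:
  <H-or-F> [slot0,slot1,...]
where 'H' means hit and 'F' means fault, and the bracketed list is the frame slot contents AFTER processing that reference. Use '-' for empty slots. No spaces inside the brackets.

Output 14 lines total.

F [2,-]
F [2,4]
F [6,4]
H [6,4]
F [6,1]
H [6,1]
F [3,1]
H [3,1]
H [3,1]
F [3,4]
F [1,4]
H [1,4]
F [1,3]
H [1,3]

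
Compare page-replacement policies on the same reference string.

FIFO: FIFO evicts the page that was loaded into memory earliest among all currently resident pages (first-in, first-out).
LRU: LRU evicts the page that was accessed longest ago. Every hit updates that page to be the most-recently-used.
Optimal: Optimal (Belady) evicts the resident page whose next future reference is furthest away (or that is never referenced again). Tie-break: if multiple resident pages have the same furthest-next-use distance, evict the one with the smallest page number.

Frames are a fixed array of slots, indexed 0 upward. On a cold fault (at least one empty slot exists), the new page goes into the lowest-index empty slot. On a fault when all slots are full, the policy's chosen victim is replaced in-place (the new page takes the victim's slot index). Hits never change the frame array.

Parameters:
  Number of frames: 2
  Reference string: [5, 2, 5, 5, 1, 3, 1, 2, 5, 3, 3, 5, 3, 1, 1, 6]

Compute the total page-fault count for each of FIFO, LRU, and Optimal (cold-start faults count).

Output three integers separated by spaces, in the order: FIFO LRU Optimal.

Answer: 9 9 8

Derivation:
--- FIFO ---
  step 0: ref 5 -> FAULT, frames=[5,-] (faults so far: 1)
  step 1: ref 2 -> FAULT, frames=[5,2] (faults so far: 2)
  step 2: ref 5 -> HIT, frames=[5,2] (faults so far: 2)
  step 3: ref 5 -> HIT, frames=[5,2] (faults so far: 2)
  step 4: ref 1 -> FAULT, evict 5, frames=[1,2] (faults so far: 3)
  step 5: ref 3 -> FAULT, evict 2, frames=[1,3] (faults so far: 4)
  step 6: ref 1 -> HIT, frames=[1,3] (faults so far: 4)
  step 7: ref 2 -> FAULT, evict 1, frames=[2,3] (faults so far: 5)
  step 8: ref 5 -> FAULT, evict 3, frames=[2,5] (faults so far: 6)
  step 9: ref 3 -> FAULT, evict 2, frames=[3,5] (faults so far: 7)
  step 10: ref 3 -> HIT, frames=[3,5] (faults so far: 7)
  step 11: ref 5 -> HIT, frames=[3,5] (faults so far: 7)
  step 12: ref 3 -> HIT, frames=[3,5] (faults so far: 7)
  step 13: ref 1 -> FAULT, evict 5, frames=[3,1] (faults so far: 8)
  step 14: ref 1 -> HIT, frames=[3,1] (faults so far: 8)
  step 15: ref 6 -> FAULT, evict 3, frames=[6,1] (faults so far: 9)
  FIFO total faults: 9
--- LRU ---
  step 0: ref 5 -> FAULT, frames=[5,-] (faults so far: 1)
  step 1: ref 2 -> FAULT, frames=[5,2] (faults so far: 2)
  step 2: ref 5 -> HIT, frames=[5,2] (faults so far: 2)
  step 3: ref 5 -> HIT, frames=[5,2] (faults so far: 2)
  step 4: ref 1 -> FAULT, evict 2, frames=[5,1] (faults so far: 3)
  step 5: ref 3 -> FAULT, evict 5, frames=[3,1] (faults so far: 4)
  step 6: ref 1 -> HIT, frames=[3,1] (faults so far: 4)
  step 7: ref 2 -> FAULT, evict 3, frames=[2,1] (faults so far: 5)
  step 8: ref 5 -> FAULT, evict 1, frames=[2,5] (faults so far: 6)
  step 9: ref 3 -> FAULT, evict 2, frames=[3,5] (faults so far: 7)
  step 10: ref 3 -> HIT, frames=[3,5] (faults so far: 7)
  step 11: ref 5 -> HIT, frames=[3,5] (faults so far: 7)
  step 12: ref 3 -> HIT, frames=[3,5] (faults so far: 7)
  step 13: ref 1 -> FAULT, evict 5, frames=[3,1] (faults so far: 8)
  step 14: ref 1 -> HIT, frames=[3,1] (faults so far: 8)
  step 15: ref 6 -> FAULT, evict 3, frames=[6,1] (faults so far: 9)
  LRU total faults: 9
--- Optimal ---
  step 0: ref 5 -> FAULT, frames=[5,-] (faults so far: 1)
  step 1: ref 2 -> FAULT, frames=[5,2] (faults so far: 2)
  step 2: ref 5 -> HIT, frames=[5,2] (faults so far: 2)
  step 3: ref 5 -> HIT, frames=[5,2] (faults so far: 2)
  step 4: ref 1 -> FAULT, evict 5, frames=[1,2] (faults so far: 3)
  step 5: ref 3 -> FAULT, evict 2, frames=[1,3] (faults so far: 4)
  step 6: ref 1 -> HIT, frames=[1,3] (faults so far: 4)
  step 7: ref 2 -> FAULT, evict 1, frames=[2,3] (faults so far: 5)
  step 8: ref 5 -> FAULT, evict 2, frames=[5,3] (faults so far: 6)
  step 9: ref 3 -> HIT, frames=[5,3] (faults so far: 6)
  step 10: ref 3 -> HIT, frames=[5,3] (faults so far: 6)
  step 11: ref 5 -> HIT, frames=[5,3] (faults so far: 6)
  step 12: ref 3 -> HIT, frames=[5,3] (faults so far: 6)
  step 13: ref 1 -> FAULT, evict 3, frames=[5,1] (faults so far: 7)
  step 14: ref 1 -> HIT, frames=[5,1] (faults so far: 7)
  step 15: ref 6 -> FAULT, evict 1, frames=[5,6] (faults so far: 8)
  Optimal total faults: 8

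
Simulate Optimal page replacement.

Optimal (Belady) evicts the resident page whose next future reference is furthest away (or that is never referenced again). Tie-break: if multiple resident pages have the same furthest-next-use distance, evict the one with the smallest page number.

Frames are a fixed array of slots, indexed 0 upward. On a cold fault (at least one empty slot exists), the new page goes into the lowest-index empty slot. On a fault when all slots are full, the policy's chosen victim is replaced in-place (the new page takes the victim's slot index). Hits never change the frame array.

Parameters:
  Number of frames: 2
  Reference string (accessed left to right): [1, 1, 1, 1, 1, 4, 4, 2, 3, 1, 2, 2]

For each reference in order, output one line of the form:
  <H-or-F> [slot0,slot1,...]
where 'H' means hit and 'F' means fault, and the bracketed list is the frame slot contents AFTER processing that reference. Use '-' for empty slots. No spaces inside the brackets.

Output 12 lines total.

F [1,-]
H [1,-]
H [1,-]
H [1,-]
H [1,-]
F [1,4]
H [1,4]
F [1,2]
F [1,3]
H [1,3]
F [2,3]
H [2,3]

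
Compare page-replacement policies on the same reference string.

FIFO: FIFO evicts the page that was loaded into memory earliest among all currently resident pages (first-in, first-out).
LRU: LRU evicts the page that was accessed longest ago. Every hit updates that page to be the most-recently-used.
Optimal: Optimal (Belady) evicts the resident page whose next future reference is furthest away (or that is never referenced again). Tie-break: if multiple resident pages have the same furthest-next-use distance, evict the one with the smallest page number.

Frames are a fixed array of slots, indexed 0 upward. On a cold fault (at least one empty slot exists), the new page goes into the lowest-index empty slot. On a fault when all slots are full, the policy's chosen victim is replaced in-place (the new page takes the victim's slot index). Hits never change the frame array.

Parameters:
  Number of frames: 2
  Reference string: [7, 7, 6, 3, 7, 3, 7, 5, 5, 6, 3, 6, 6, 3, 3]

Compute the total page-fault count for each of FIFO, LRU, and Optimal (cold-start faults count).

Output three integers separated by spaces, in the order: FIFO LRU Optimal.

--- FIFO ---
  step 0: ref 7 -> FAULT, frames=[7,-] (faults so far: 1)
  step 1: ref 7 -> HIT, frames=[7,-] (faults so far: 1)
  step 2: ref 6 -> FAULT, frames=[7,6] (faults so far: 2)
  step 3: ref 3 -> FAULT, evict 7, frames=[3,6] (faults so far: 3)
  step 4: ref 7 -> FAULT, evict 6, frames=[3,7] (faults so far: 4)
  step 5: ref 3 -> HIT, frames=[3,7] (faults so far: 4)
  step 6: ref 7 -> HIT, frames=[3,7] (faults so far: 4)
  step 7: ref 5 -> FAULT, evict 3, frames=[5,7] (faults so far: 5)
  step 8: ref 5 -> HIT, frames=[5,7] (faults so far: 5)
  step 9: ref 6 -> FAULT, evict 7, frames=[5,6] (faults so far: 6)
  step 10: ref 3 -> FAULT, evict 5, frames=[3,6] (faults so far: 7)
  step 11: ref 6 -> HIT, frames=[3,6] (faults so far: 7)
  step 12: ref 6 -> HIT, frames=[3,6] (faults so far: 7)
  step 13: ref 3 -> HIT, frames=[3,6] (faults so far: 7)
  step 14: ref 3 -> HIT, frames=[3,6] (faults so far: 7)
  FIFO total faults: 7
--- LRU ---
  step 0: ref 7 -> FAULT, frames=[7,-] (faults so far: 1)
  step 1: ref 7 -> HIT, frames=[7,-] (faults so far: 1)
  step 2: ref 6 -> FAULT, frames=[7,6] (faults so far: 2)
  step 3: ref 3 -> FAULT, evict 7, frames=[3,6] (faults so far: 3)
  step 4: ref 7 -> FAULT, evict 6, frames=[3,7] (faults so far: 4)
  step 5: ref 3 -> HIT, frames=[3,7] (faults so far: 4)
  step 6: ref 7 -> HIT, frames=[3,7] (faults so far: 4)
  step 7: ref 5 -> FAULT, evict 3, frames=[5,7] (faults so far: 5)
  step 8: ref 5 -> HIT, frames=[5,7] (faults so far: 5)
  step 9: ref 6 -> FAULT, evict 7, frames=[5,6] (faults so far: 6)
  step 10: ref 3 -> FAULT, evict 5, frames=[3,6] (faults so far: 7)
  step 11: ref 6 -> HIT, frames=[3,6] (faults so far: 7)
  step 12: ref 6 -> HIT, frames=[3,6] (faults so far: 7)
  step 13: ref 3 -> HIT, frames=[3,6] (faults so far: 7)
  step 14: ref 3 -> HIT, frames=[3,6] (faults so far: 7)
  LRU total faults: 7
--- Optimal ---
  step 0: ref 7 -> FAULT, frames=[7,-] (faults so far: 1)
  step 1: ref 7 -> HIT, frames=[7,-] (faults so far: 1)
  step 2: ref 6 -> FAULT, frames=[7,6] (faults so far: 2)
  step 3: ref 3 -> FAULT, evict 6, frames=[7,3] (faults so far: 3)
  step 4: ref 7 -> HIT, frames=[7,3] (faults so far: 3)
  step 5: ref 3 -> HIT, frames=[7,3] (faults so far: 3)
  step 6: ref 7 -> HIT, frames=[7,3] (faults so far: 3)
  step 7: ref 5 -> FAULT, evict 7, frames=[5,3] (faults so far: 4)
  step 8: ref 5 -> HIT, frames=[5,3] (faults so far: 4)
  step 9: ref 6 -> FAULT, evict 5, frames=[6,3] (faults so far: 5)
  step 10: ref 3 -> HIT, frames=[6,3] (faults so far: 5)
  step 11: ref 6 -> HIT, frames=[6,3] (faults so far: 5)
  step 12: ref 6 -> HIT, frames=[6,3] (faults so far: 5)
  step 13: ref 3 -> HIT, frames=[6,3] (faults so far: 5)
  step 14: ref 3 -> HIT, frames=[6,3] (faults so far: 5)
  Optimal total faults: 5

Answer: 7 7 5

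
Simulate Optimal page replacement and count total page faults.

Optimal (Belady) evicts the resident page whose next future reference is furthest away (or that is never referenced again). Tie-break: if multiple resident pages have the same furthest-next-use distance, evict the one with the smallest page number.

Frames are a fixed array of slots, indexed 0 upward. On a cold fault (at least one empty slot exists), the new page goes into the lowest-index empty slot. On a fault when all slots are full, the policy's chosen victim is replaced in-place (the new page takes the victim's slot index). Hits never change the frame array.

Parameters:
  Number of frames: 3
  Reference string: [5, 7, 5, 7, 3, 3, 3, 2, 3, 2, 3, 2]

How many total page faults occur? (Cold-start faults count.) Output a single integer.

Answer: 4

Derivation:
Step 0: ref 5 → FAULT, frames=[5,-,-]
Step 1: ref 7 → FAULT, frames=[5,7,-]
Step 2: ref 5 → HIT, frames=[5,7,-]
Step 3: ref 7 → HIT, frames=[5,7,-]
Step 4: ref 3 → FAULT, frames=[5,7,3]
Step 5: ref 3 → HIT, frames=[5,7,3]
Step 6: ref 3 → HIT, frames=[5,7,3]
Step 7: ref 2 → FAULT (evict 5), frames=[2,7,3]
Step 8: ref 3 → HIT, frames=[2,7,3]
Step 9: ref 2 → HIT, frames=[2,7,3]
Step 10: ref 3 → HIT, frames=[2,7,3]
Step 11: ref 2 → HIT, frames=[2,7,3]
Total faults: 4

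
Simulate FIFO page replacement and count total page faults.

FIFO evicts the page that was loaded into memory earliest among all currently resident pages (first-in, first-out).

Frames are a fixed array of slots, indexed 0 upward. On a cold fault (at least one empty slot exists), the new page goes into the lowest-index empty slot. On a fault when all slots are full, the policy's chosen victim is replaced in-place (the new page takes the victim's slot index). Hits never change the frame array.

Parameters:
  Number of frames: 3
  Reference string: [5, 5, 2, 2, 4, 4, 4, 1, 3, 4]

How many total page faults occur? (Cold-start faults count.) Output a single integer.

Answer: 5

Derivation:
Step 0: ref 5 → FAULT, frames=[5,-,-]
Step 1: ref 5 → HIT, frames=[5,-,-]
Step 2: ref 2 → FAULT, frames=[5,2,-]
Step 3: ref 2 → HIT, frames=[5,2,-]
Step 4: ref 4 → FAULT, frames=[5,2,4]
Step 5: ref 4 → HIT, frames=[5,2,4]
Step 6: ref 4 → HIT, frames=[5,2,4]
Step 7: ref 1 → FAULT (evict 5), frames=[1,2,4]
Step 8: ref 3 → FAULT (evict 2), frames=[1,3,4]
Step 9: ref 4 → HIT, frames=[1,3,4]
Total faults: 5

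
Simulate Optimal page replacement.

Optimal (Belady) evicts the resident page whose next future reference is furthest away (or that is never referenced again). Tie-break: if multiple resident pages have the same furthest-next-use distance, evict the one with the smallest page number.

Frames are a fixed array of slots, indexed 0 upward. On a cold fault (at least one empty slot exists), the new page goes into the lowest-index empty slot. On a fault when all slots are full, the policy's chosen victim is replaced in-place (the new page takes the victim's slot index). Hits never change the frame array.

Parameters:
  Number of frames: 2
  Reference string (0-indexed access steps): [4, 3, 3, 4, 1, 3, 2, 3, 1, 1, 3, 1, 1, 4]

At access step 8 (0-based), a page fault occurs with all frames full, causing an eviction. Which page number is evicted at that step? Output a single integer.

Step 0: ref 4 -> FAULT, frames=[4,-]
Step 1: ref 3 -> FAULT, frames=[4,3]
Step 2: ref 3 -> HIT, frames=[4,3]
Step 3: ref 4 -> HIT, frames=[4,3]
Step 4: ref 1 -> FAULT, evict 4, frames=[1,3]
Step 5: ref 3 -> HIT, frames=[1,3]
Step 6: ref 2 -> FAULT, evict 1, frames=[2,3]
Step 7: ref 3 -> HIT, frames=[2,3]
Step 8: ref 1 -> FAULT, evict 2, frames=[1,3]
At step 8: evicted page 2

Answer: 2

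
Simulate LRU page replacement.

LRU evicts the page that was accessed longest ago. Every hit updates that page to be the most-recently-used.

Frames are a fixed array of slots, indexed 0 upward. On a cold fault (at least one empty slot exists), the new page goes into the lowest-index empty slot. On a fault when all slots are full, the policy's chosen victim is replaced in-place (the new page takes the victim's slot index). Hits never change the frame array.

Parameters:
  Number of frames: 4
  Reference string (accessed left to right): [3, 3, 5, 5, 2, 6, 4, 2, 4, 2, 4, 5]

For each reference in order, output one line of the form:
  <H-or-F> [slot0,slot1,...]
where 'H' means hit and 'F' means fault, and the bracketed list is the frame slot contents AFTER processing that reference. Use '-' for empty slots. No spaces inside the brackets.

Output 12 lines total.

F [3,-,-,-]
H [3,-,-,-]
F [3,5,-,-]
H [3,5,-,-]
F [3,5,2,-]
F [3,5,2,6]
F [4,5,2,6]
H [4,5,2,6]
H [4,5,2,6]
H [4,5,2,6]
H [4,5,2,6]
H [4,5,2,6]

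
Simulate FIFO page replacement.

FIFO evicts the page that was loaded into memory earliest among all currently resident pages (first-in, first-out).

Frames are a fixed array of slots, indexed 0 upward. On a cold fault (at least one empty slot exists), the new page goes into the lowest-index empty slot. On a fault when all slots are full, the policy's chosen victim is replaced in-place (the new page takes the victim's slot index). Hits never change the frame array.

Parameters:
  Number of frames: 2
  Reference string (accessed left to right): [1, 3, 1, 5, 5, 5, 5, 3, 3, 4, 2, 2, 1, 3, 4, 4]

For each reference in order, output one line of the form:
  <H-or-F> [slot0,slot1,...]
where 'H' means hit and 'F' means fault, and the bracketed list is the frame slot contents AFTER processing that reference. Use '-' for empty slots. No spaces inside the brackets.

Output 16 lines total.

F [1,-]
F [1,3]
H [1,3]
F [5,3]
H [5,3]
H [5,3]
H [5,3]
H [5,3]
H [5,3]
F [5,4]
F [2,4]
H [2,4]
F [2,1]
F [3,1]
F [3,4]
H [3,4]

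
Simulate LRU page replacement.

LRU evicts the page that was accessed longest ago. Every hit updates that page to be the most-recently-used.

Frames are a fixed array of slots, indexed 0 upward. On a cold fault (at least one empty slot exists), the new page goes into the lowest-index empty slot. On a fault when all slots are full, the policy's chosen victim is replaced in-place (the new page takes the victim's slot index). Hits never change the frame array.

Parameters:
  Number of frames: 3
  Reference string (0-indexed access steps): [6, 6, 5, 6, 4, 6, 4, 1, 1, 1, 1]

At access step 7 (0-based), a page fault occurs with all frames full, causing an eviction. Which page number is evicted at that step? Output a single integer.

Answer: 5

Derivation:
Step 0: ref 6 -> FAULT, frames=[6,-,-]
Step 1: ref 6 -> HIT, frames=[6,-,-]
Step 2: ref 5 -> FAULT, frames=[6,5,-]
Step 3: ref 6 -> HIT, frames=[6,5,-]
Step 4: ref 4 -> FAULT, frames=[6,5,4]
Step 5: ref 6 -> HIT, frames=[6,5,4]
Step 6: ref 4 -> HIT, frames=[6,5,4]
Step 7: ref 1 -> FAULT, evict 5, frames=[6,1,4]
At step 7: evicted page 5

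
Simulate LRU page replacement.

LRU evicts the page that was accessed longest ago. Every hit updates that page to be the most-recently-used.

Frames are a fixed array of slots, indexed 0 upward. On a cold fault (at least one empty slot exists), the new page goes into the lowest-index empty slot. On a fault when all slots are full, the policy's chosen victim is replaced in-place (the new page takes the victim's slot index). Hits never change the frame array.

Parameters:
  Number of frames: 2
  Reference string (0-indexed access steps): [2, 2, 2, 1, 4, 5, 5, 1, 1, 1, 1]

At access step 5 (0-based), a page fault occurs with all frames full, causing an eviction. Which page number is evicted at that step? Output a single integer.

Step 0: ref 2 -> FAULT, frames=[2,-]
Step 1: ref 2 -> HIT, frames=[2,-]
Step 2: ref 2 -> HIT, frames=[2,-]
Step 3: ref 1 -> FAULT, frames=[2,1]
Step 4: ref 4 -> FAULT, evict 2, frames=[4,1]
Step 5: ref 5 -> FAULT, evict 1, frames=[4,5]
At step 5: evicted page 1

Answer: 1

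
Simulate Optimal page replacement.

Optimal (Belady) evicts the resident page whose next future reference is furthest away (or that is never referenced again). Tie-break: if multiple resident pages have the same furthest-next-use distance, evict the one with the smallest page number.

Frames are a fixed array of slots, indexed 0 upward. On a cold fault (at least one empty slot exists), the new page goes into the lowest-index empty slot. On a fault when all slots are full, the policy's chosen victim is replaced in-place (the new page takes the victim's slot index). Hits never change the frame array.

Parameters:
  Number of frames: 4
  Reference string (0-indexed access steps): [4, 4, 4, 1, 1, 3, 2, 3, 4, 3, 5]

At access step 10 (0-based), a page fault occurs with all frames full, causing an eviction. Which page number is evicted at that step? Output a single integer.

Step 0: ref 4 -> FAULT, frames=[4,-,-,-]
Step 1: ref 4 -> HIT, frames=[4,-,-,-]
Step 2: ref 4 -> HIT, frames=[4,-,-,-]
Step 3: ref 1 -> FAULT, frames=[4,1,-,-]
Step 4: ref 1 -> HIT, frames=[4,1,-,-]
Step 5: ref 3 -> FAULT, frames=[4,1,3,-]
Step 6: ref 2 -> FAULT, frames=[4,1,3,2]
Step 7: ref 3 -> HIT, frames=[4,1,3,2]
Step 8: ref 4 -> HIT, frames=[4,1,3,2]
Step 9: ref 3 -> HIT, frames=[4,1,3,2]
Step 10: ref 5 -> FAULT, evict 1, frames=[4,5,3,2]
At step 10: evicted page 1

Answer: 1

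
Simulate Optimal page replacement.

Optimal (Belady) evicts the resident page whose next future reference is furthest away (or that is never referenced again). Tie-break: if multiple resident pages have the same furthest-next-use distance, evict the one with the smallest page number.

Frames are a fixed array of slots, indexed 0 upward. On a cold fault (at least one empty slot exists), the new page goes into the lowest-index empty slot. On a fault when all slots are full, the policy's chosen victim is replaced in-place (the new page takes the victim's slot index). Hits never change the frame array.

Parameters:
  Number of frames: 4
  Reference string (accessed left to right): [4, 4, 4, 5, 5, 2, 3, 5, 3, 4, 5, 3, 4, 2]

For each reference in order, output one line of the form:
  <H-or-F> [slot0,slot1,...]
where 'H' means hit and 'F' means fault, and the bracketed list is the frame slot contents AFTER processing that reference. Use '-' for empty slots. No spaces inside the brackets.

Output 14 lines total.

F [4,-,-,-]
H [4,-,-,-]
H [4,-,-,-]
F [4,5,-,-]
H [4,5,-,-]
F [4,5,2,-]
F [4,5,2,3]
H [4,5,2,3]
H [4,5,2,3]
H [4,5,2,3]
H [4,5,2,3]
H [4,5,2,3]
H [4,5,2,3]
H [4,5,2,3]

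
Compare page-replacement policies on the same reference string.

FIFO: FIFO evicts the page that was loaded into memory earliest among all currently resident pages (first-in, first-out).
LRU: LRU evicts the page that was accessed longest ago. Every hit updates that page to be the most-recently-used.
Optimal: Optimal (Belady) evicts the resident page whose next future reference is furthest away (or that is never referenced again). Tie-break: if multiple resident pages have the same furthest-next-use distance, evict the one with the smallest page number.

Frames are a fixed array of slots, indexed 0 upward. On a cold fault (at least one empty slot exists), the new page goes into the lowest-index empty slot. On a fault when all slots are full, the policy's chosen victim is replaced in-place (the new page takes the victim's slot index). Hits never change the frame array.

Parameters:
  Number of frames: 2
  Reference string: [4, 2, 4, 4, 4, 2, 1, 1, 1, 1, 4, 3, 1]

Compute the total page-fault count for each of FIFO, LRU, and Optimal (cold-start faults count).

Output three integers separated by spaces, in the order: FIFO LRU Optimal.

--- FIFO ---
  step 0: ref 4 -> FAULT, frames=[4,-] (faults so far: 1)
  step 1: ref 2 -> FAULT, frames=[4,2] (faults so far: 2)
  step 2: ref 4 -> HIT, frames=[4,2] (faults so far: 2)
  step 3: ref 4 -> HIT, frames=[4,2] (faults so far: 2)
  step 4: ref 4 -> HIT, frames=[4,2] (faults so far: 2)
  step 5: ref 2 -> HIT, frames=[4,2] (faults so far: 2)
  step 6: ref 1 -> FAULT, evict 4, frames=[1,2] (faults so far: 3)
  step 7: ref 1 -> HIT, frames=[1,2] (faults so far: 3)
  step 8: ref 1 -> HIT, frames=[1,2] (faults so far: 3)
  step 9: ref 1 -> HIT, frames=[1,2] (faults so far: 3)
  step 10: ref 4 -> FAULT, evict 2, frames=[1,4] (faults so far: 4)
  step 11: ref 3 -> FAULT, evict 1, frames=[3,4] (faults so far: 5)
  step 12: ref 1 -> FAULT, evict 4, frames=[3,1] (faults so far: 6)
  FIFO total faults: 6
--- LRU ---
  step 0: ref 4 -> FAULT, frames=[4,-] (faults so far: 1)
  step 1: ref 2 -> FAULT, frames=[4,2] (faults so far: 2)
  step 2: ref 4 -> HIT, frames=[4,2] (faults so far: 2)
  step 3: ref 4 -> HIT, frames=[4,2] (faults so far: 2)
  step 4: ref 4 -> HIT, frames=[4,2] (faults so far: 2)
  step 5: ref 2 -> HIT, frames=[4,2] (faults so far: 2)
  step 6: ref 1 -> FAULT, evict 4, frames=[1,2] (faults so far: 3)
  step 7: ref 1 -> HIT, frames=[1,2] (faults so far: 3)
  step 8: ref 1 -> HIT, frames=[1,2] (faults so far: 3)
  step 9: ref 1 -> HIT, frames=[1,2] (faults so far: 3)
  step 10: ref 4 -> FAULT, evict 2, frames=[1,4] (faults so far: 4)
  step 11: ref 3 -> FAULT, evict 1, frames=[3,4] (faults so far: 5)
  step 12: ref 1 -> FAULT, evict 4, frames=[3,1] (faults so far: 6)
  LRU total faults: 6
--- Optimal ---
  step 0: ref 4 -> FAULT, frames=[4,-] (faults so far: 1)
  step 1: ref 2 -> FAULT, frames=[4,2] (faults so far: 2)
  step 2: ref 4 -> HIT, frames=[4,2] (faults so far: 2)
  step 3: ref 4 -> HIT, frames=[4,2] (faults so far: 2)
  step 4: ref 4 -> HIT, frames=[4,2] (faults so far: 2)
  step 5: ref 2 -> HIT, frames=[4,2] (faults so far: 2)
  step 6: ref 1 -> FAULT, evict 2, frames=[4,1] (faults so far: 3)
  step 7: ref 1 -> HIT, frames=[4,1] (faults so far: 3)
  step 8: ref 1 -> HIT, frames=[4,1] (faults so far: 3)
  step 9: ref 1 -> HIT, frames=[4,1] (faults so far: 3)
  step 10: ref 4 -> HIT, frames=[4,1] (faults so far: 3)
  step 11: ref 3 -> FAULT, evict 4, frames=[3,1] (faults so far: 4)
  step 12: ref 1 -> HIT, frames=[3,1] (faults so far: 4)
  Optimal total faults: 4

Answer: 6 6 4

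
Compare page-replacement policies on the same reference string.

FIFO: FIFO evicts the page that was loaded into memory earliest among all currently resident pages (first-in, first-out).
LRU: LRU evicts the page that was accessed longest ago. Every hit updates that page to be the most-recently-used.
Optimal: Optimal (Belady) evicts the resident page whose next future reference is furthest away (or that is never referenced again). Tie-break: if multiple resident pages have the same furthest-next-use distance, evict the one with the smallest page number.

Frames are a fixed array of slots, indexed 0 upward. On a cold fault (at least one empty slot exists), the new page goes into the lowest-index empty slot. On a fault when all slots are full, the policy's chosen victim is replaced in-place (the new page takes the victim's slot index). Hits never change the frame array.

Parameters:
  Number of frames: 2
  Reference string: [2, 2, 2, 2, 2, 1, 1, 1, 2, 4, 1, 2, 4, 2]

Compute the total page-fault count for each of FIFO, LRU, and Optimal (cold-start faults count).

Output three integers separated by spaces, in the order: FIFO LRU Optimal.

Answer: 4 6 4

Derivation:
--- FIFO ---
  step 0: ref 2 -> FAULT, frames=[2,-] (faults so far: 1)
  step 1: ref 2 -> HIT, frames=[2,-] (faults so far: 1)
  step 2: ref 2 -> HIT, frames=[2,-] (faults so far: 1)
  step 3: ref 2 -> HIT, frames=[2,-] (faults so far: 1)
  step 4: ref 2 -> HIT, frames=[2,-] (faults so far: 1)
  step 5: ref 1 -> FAULT, frames=[2,1] (faults so far: 2)
  step 6: ref 1 -> HIT, frames=[2,1] (faults so far: 2)
  step 7: ref 1 -> HIT, frames=[2,1] (faults so far: 2)
  step 8: ref 2 -> HIT, frames=[2,1] (faults so far: 2)
  step 9: ref 4 -> FAULT, evict 2, frames=[4,1] (faults so far: 3)
  step 10: ref 1 -> HIT, frames=[4,1] (faults so far: 3)
  step 11: ref 2 -> FAULT, evict 1, frames=[4,2] (faults so far: 4)
  step 12: ref 4 -> HIT, frames=[4,2] (faults so far: 4)
  step 13: ref 2 -> HIT, frames=[4,2] (faults so far: 4)
  FIFO total faults: 4
--- LRU ---
  step 0: ref 2 -> FAULT, frames=[2,-] (faults so far: 1)
  step 1: ref 2 -> HIT, frames=[2,-] (faults so far: 1)
  step 2: ref 2 -> HIT, frames=[2,-] (faults so far: 1)
  step 3: ref 2 -> HIT, frames=[2,-] (faults so far: 1)
  step 4: ref 2 -> HIT, frames=[2,-] (faults so far: 1)
  step 5: ref 1 -> FAULT, frames=[2,1] (faults so far: 2)
  step 6: ref 1 -> HIT, frames=[2,1] (faults so far: 2)
  step 7: ref 1 -> HIT, frames=[2,1] (faults so far: 2)
  step 8: ref 2 -> HIT, frames=[2,1] (faults so far: 2)
  step 9: ref 4 -> FAULT, evict 1, frames=[2,4] (faults so far: 3)
  step 10: ref 1 -> FAULT, evict 2, frames=[1,4] (faults so far: 4)
  step 11: ref 2 -> FAULT, evict 4, frames=[1,2] (faults so far: 5)
  step 12: ref 4 -> FAULT, evict 1, frames=[4,2] (faults so far: 6)
  step 13: ref 2 -> HIT, frames=[4,2] (faults so far: 6)
  LRU total faults: 6
--- Optimal ---
  step 0: ref 2 -> FAULT, frames=[2,-] (faults so far: 1)
  step 1: ref 2 -> HIT, frames=[2,-] (faults so far: 1)
  step 2: ref 2 -> HIT, frames=[2,-] (faults so far: 1)
  step 3: ref 2 -> HIT, frames=[2,-] (faults so far: 1)
  step 4: ref 2 -> HIT, frames=[2,-] (faults so far: 1)
  step 5: ref 1 -> FAULT, frames=[2,1] (faults so far: 2)
  step 6: ref 1 -> HIT, frames=[2,1] (faults so far: 2)
  step 7: ref 1 -> HIT, frames=[2,1] (faults so far: 2)
  step 8: ref 2 -> HIT, frames=[2,1] (faults so far: 2)
  step 9: ref 4 -> FAULT, evict 2, frames=[4,1] (faults so far: 3)
  step 10: ref 1 -> HIT, frames=[4,1] (faults so far: 3)
  step 11: ref 2 -> FAULT, evict 1, frames=[4,2] (faults so far: 4)
  step 12: ref 4 -> HIT, frames=[4,2] (faults so far: 4)
  step 13: ref 2 -> HIT, frames=[4,2] (faults so far: 4)
  Optimal total faults: 4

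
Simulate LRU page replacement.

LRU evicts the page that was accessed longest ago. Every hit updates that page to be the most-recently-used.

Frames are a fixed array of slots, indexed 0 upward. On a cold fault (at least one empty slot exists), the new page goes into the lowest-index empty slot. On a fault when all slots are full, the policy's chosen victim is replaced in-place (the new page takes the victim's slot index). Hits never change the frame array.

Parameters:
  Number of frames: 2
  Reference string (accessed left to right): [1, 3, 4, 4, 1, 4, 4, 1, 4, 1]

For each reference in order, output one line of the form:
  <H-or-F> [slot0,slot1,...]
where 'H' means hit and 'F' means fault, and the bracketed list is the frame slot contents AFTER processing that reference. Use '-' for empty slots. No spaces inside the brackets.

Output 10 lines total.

F [1,-]
F [1,3]
F [4,3]
H [4,3]
F [4,1]
H [4,1]
H [4,1]
H [4,1]
H [4,1]
H [4,1]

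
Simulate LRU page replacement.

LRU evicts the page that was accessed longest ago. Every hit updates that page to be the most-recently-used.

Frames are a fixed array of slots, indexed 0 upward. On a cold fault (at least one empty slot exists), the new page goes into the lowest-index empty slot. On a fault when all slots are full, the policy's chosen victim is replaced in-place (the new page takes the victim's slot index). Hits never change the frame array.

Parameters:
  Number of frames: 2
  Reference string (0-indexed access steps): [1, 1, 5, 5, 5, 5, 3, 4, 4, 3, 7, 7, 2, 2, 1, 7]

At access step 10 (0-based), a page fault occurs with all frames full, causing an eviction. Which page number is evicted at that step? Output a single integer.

Answer: 4

Derivation:
Step 0: ref 1 -> FAULT, frames=[1,-]
Step 1: ref 1 -> HIT, frames=[1,-]
Step 2: ref 5 -> FAULT, frames=[1,5]
Step 3: ref 5 -> HIT, frames=[1,5]
Step 4: ref 5 -> HIT, frames=[1,5]
Step 5: ref 5 -> HIT, frames=[1,5]
Step 6: ref 3 -> FAULT, evict 1, frames=[3,5]
Step 7: ref 4 -> FAULT, evict 5, frames=[3,4]
Step 8: ref 4 -> HIT, frames=[3,4]
Step 9: ref 3 -> HIT, frames=[3,4]
Step 10: ref 7 -> FAULT, evict 4, frames=[3,7]
At step 10: evicted page 4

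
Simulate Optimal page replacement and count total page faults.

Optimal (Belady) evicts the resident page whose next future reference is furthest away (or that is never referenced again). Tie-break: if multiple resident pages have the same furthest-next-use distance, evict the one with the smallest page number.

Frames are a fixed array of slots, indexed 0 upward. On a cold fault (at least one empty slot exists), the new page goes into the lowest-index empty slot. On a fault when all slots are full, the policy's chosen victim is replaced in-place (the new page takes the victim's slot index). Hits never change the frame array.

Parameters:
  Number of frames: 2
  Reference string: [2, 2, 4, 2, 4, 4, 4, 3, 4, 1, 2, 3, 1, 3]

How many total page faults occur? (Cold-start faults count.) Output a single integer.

Step 0: ref 2 → FAULT, frames=[2,-]
Step 1: ref 2 → HIT, frames=[2,-]
Step 2: ref 4 → FAULT, frames=[2,4]
Step 3: ref 2 → HIT, frames=[2,4]
Step 4: ref 4 → HIT, frames=[2,4]
Step 5: ref 4 → HIT, frames=[2,4]
Step 6: ref 4 → HIT, frames=[2,4]
Step 7: ref 3 → FAULT (evict 2), frames=[3,4]
Step 8: ref 4 → HIT, frames=[3,4]
Step 9: ref 1 → FAULT (evict 4), frames=[3,1]
Step 10: ref 2 → FAULT (evict 1), frames=[3,2]
Step 11: ref 3 → HIT, frames=[3,2]
Step 12: ref 1 → FAULT (evict 2), frames=[3,1]
Step 13: ref 3 → HIT, frames=[3,1]
Total faults: 6

Answer: 6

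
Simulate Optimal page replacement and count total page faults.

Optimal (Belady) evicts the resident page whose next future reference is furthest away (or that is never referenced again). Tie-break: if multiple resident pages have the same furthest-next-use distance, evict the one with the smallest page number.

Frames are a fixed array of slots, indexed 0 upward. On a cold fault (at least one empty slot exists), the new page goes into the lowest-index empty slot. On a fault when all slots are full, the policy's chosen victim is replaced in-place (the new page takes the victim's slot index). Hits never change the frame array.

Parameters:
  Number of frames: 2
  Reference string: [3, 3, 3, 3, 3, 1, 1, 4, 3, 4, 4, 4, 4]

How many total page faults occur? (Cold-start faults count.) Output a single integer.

Answer: 3

Derivation:
Step 0: ref 3 → FAULT, frames=[3,-]
Step 1: ref 3 → HIT, frames=[3,-]
Step 2: ref 3 → HIT, frames=[3,-]
Step 3: ref 3 → HIT, frames=[3,-]
Step 4: ref 3 → HIT, frames=[3,-]
Step 5: ref 1 → FAULT, frames=[3,1]
Step 6: ref 1 → HIT, frames=[3,1]
Step 7: ref 4 → FAULT (evict 1), frames=[3,4]
Step 8: ref 3 → HIT, frames=[3,4]
Step 9: ref 4 → HIT, frames=[3,4]
Step 10: ref 4 → HIT, frames=[3,4]
Step 11: ref 4 → HIT, frames=[3,4]
Step 12: ref 4 → HIT, frames=[3,4]
Total faults: 3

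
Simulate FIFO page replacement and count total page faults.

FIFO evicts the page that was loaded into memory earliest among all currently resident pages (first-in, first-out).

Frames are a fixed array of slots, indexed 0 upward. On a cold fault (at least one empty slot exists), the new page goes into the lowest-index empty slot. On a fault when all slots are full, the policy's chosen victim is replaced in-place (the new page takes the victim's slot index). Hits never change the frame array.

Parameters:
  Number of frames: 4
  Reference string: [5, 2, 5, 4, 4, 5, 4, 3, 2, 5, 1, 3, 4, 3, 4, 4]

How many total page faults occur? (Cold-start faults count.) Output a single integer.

Answer: 5

Derivation:
Step 0: ref 5 → FAULT, frames=[5,-,-,-]
Step 1: ref 2 → FAULT, frames=[5,2,-,-]
Step 2: ref 5 → HIT, frames=[5,2,-,-]
Step 3: ref 4 → FAULT, frames=[5,2,4,-]
Step 4: ref 4 → HIT, frames=[5,2,4,-]
Step 5: ref 5 → HIT, frames=[5,2,4,-]
Step 6: ref 4 → HIT, frames=[5,2,4,-]
Step 7: ref 3 → FAULT, frames=[5,2,4,3]
Step 8: ref 2 → HIT, frames=[5,2,4,3]
Step 9: ref 5 → HIT, frames=[5,2,4,3]
Step 10: ref 1 → FAULT (evict 5), frames=[1,2,4,3]
Step 11: ref 3 → HIT, frames=[1,2,4,3]
Step 12: ref 4 → HIT, frames=[1,2,4,3]
Step 13: ref 3 → HIT, frames=[1,2,4,3]
Step 14: ref 4 → HIT, frames=[1,2,4,3]
Step 15: ref 4 → HIT, frames=[1,2,4,3]
Total faults: 5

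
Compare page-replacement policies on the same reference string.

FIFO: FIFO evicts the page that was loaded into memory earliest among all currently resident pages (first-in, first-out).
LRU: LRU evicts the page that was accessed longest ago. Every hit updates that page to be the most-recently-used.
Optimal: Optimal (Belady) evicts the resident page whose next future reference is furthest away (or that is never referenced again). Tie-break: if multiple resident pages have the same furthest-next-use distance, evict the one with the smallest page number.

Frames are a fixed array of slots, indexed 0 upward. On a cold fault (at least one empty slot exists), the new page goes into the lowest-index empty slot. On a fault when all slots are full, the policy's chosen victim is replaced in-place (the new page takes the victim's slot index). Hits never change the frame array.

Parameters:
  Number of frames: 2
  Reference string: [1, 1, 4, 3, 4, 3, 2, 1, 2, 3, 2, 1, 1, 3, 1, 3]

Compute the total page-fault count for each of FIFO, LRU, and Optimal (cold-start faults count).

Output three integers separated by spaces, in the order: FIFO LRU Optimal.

--- FIFO ---
  step 0: ref 1 -> FAULT, frames=[1,-] (faults so far: 1)
  step 1: ref 1 -> HIT, frames=[1,-] (faults so far: 1)
  step 2: ref 4 -> FAULT, frames=[1,4] (faults so far: 2)
  step 3: ref 3 -> FAULT, evict 1, frames=[3,4] (faults so far: 3)
  step 4: ref 4 -> HIT, frames=[3,4] (faults so far: 3)
  step 5: ref 3 -> HIT, frames=[3,4] (faults so far: 3)
  step 6: ref 2 -> FAULT, evict 4, frames=[3,2] (faults so far: 4)
  step 7: ref 1 -> FAULT, evict 3, frames=[1,2] (faults so far: 5)
  step 8: ref 2 -> HIT, frames=[1,2] (faults so far: 5)
  step 9: ref 3 -> FAULT, evict 2, frames=[1,3] (faults so far: 6)
  step 10: ref 2 -> FAULT, evict 1, frames=[2,3] (faults so far: 7)
  step 11: ref 1 -> FAULT, evict 3, frames=[2,1] (faults so far: 8)
  step 12: ref 1 -> HIT, frames=[2,1] (faults so far: 8)
  step 13: ref 3 -> FAULT, evict 2, frames=[3,1] (faults so far: 9)
  step 14: ref 1 -> HIT, frames=[3,1] (faults so far: 9)
  step 15: ref 3 -> HIT, frames=[3,1] (faults so far: 9)
  FIFO total faults: 9
--- LRU ---
  step 0: ref 1 -> FAULT, frames=[1,-] (faults so far: 1)
  step 1: ref 1 -> HIT, frames=[1,-] (faults so far: 1)
  step 2: ref 4 -> FAULT, frames=[1,4] (faults so far: 2)
  step 3: ref 3 -> FAULT, evict 1, frames=[3,4] (faults so far: 3)
  step 4: ref 4 -> HIT, frames=[3,4] (faults so far: 3)
  step 5: ref 3 -> HIT, frames=[3,4] (faults so far: 3)
  step 6: ref 2 -> FAULT, evict 4, frames=[3,2] (faults so far: 4)
  step 7: ref 1 -> FAULT, evict 3, frames=[1,2] (faults so far: 5)
  step 8: ref 2 -> HIT, frames=[1,2] (faults so far: 5)
  step 9: ref 3 -> FAULT, evict 1, frames=[3,2] (faults so far: 6)
  step 10: ref 2 -> HIT, frames=[3,2] (faults so far: 6)
  step 11: ref 1 -> FAULT, evict 3, frames=[1,2] (faults so far: 7)
  step 12: ref 1 -> HIT, frames=[1,2] (faults so far: 7)
  step 13: ref 3 -> FAULT, evict 2, frames=[1,3] (faults so far: 8)
  step 14: ref 1 -> HIT, frames=[1,3] (faults so far: 8)
  step 15: ref 3 -> HIT, frames=[1,3] (faults so far: 8)
  LRU total faults: 8
--- Optimal ---
  step 0: ref 1 -> FAULT, frames=[1,-] (faults so far: 1)
  step 1: ref 1 -> HIT, frames=[1,-] (faults so far: 1)
  step 2: ref 4 -> FAULT, frames=[1,4] (faults so far: 2)
  step 3: ref 3 -> FAULT, evict 1, frames=[3,4] (faults so far: 3)
  step 4: ref 4 -> HIT, frames=[3,4] (faults so far: 3)
  step 5: ref 3 -> HIT, frames=[3,4] (faults so far: 3)
  step 6: ref 2 -> FAULT, evict 4, frames=[3,2] (faults so far: 4)
  step 7: ref 1 -> FAULT, evict 3, frames=[1,2] (faults so far: 5)
  step 8: ref 2 -> HIT, frames=[1,2] (faults so far: 5)
  step 9: ref 3 -> FAULT, evict 1, frames=[3,2] (faults so far: 6)
  step 10: ref 2 -> HIT, frames=[3,2] (faults so far: 6)
  step 11: ref 1 -> FAULT, evict 2, frames=[3,1] (faults so far: 7)
  step 12: ref 1 -> HIT, frames=[3,1] (faults so far: 7)
  step 13: ref 3 -> HIT, frames=[3,1] (faults so far: 7)
  step 14: ref 1 -> HIT, frames=[3,1] (faults so far: 7)
  step 15: ref 3 -> HIT, frames=[3,1] (faults so far: 7)
  Optimal total faults: 7

Answer: 9 8 7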